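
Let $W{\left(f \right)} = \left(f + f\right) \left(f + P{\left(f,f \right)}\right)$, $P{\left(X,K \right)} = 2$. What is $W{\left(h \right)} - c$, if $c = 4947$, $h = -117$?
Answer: $21963$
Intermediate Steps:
$W{\left(f \right)} = 2 f \left(2 + f\right)$ ($W{\left(f \right)} = \left(f + f\right) \left(f + 2\right) = 2 f \left(2 + f\right)$)
$W{\left(h \right)} - c = 2 \left(-117\right) \left(2 - 117\right) - 4947 = 2 \left(-117\right) \left(-115\right) - 4947 = 26910 - 4947 = 21963$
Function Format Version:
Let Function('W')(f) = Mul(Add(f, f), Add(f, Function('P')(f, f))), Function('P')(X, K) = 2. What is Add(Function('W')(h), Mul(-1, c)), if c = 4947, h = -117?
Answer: 21963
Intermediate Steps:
Function('W')(f) = Mul(2, f, Add(2, f)) (Function('W')(f) = Mul(Add(f, f), Add(f, 2)) = Mul(Mul(2, f), Add(2, f)) = Mul(2, f, Add(2, f)))
Add(Function('W')(h), Mul(-1, c)) = Add(Mul(2, -117, Add(2, -117)), Mul(-1, 4947)) = Add(Mul(2, -117, -115), -4947) = Add(26910, -4947) = 21963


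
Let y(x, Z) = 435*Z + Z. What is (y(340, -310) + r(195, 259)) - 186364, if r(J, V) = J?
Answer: -321329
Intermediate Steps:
y(x, Z) = 436*Z
(y(340, -310) + r(195, 259)) - 186364 = (436*(-310) + 195) - 186364 = (-135160 + 195) - 186364 = -134965 - 186364 = -321329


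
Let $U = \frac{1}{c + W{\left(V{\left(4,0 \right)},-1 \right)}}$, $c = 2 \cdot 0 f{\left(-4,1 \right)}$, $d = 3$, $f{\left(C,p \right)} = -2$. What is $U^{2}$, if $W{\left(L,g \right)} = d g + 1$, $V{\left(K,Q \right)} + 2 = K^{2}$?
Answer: $\frac{1}{4} \approx 0.25$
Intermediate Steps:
$V{\left(K,Q \right)} = -2 + K^{2}$
$c = 0$ ($c = 2 \cdot 0 \left(-2\right) = 0 \left(-2\right) = 0$)
$W{\left(L,g \right)} = 1 + 3 g$ ($W{\left(L,g \right)} = 3 g + 1 = 1 + 3 g$)
$U = - \frac{1}{2}$ ($U = \frac{1}{0 + \left(1 + 3 \left(-1\right)\right)} = \frac{1}{0 + \left(1 - 3\right)} = \frac{1}{0 - 2} = \frac{1}{-2} = - \frac{1}{2} \approx -0.5$)
$U^{2} = \left(- \frac{1}{2}\right)^{2} = \frac{1}{4}$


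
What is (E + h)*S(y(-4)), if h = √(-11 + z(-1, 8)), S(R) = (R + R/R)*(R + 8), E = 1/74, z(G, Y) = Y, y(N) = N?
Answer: -6/37 - 12*I*√3 ≈ -0.16216 - 20.785*I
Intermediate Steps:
E = 1/74 ≈ 0.013514
S(R) = (1 + R)*(8 + R) (S(R) = (R + 1)*(8 + R) = (1 + R)*(8 + R))
h = I*√3 (h = √(-11 + 8) = √(-3) = I*√3 ≈ 1.732*I)
(E + h)*S(y(-4)) = (1/74 + I*√3)*(8 + (-4)² + 9*(-4)) = (1/74 + I*√3)*(8 + 16 - 36) = (1/74 + I*√3)*(-12) = -6/37 - 12*I*√3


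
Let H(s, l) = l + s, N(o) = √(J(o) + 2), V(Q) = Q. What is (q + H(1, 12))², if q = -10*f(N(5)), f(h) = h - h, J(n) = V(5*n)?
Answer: 169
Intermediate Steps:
J(n) = 5*n
N(o) = √(2 + 5*o) (N(o) = √(5*o + 2) = √(2 + 5*o))
f(h) = 0
q = 0 (q = -10*0 = 0)
(q + H(1, 12))² = (0 + (12 + 1))² = (0 + 13)² = 13² = 169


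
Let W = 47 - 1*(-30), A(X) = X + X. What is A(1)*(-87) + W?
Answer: -97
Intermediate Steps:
A(X) = 2*X
W = 77 (W = 47 + 30 = 77)
A(1)*(-87) + W = (2*1)*(-87) + 77 = 2*(-87) + 77 = -174 + 77 = -97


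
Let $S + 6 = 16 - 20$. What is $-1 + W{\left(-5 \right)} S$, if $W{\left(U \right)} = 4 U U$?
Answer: $-1001$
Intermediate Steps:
$W{\left(U \right)} = 4 U^{2}$
$S = -10$ ($S = -6 + \left(16 - 20\right) = -6 - 4 = -10$)
$-1 + W{\left(-5 \right)} S = -1 + 4 \left(-5\right)^{2} \left(-10\right) = -1 + 4 \cdot 25 \left(-10\right) = -1 + 100 \left(-10\right) = -1 - 1000 = -1001$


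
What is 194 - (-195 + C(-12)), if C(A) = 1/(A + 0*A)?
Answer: 4669/12 ≈ 389.08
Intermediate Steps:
C(A) = 1/A (C(A) = 1/(A + 0) = 1/A)
194 - (-195 + C(-12)) = 194 - (-195 + 1/(-12)) = 194 - (-195 - 1/12) = 194 - 1*(-2341/12) = 194 + 2341/12 = 4669/12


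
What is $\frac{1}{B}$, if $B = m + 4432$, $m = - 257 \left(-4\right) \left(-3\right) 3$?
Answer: $- \frac{1}{4820} \approx -0.00020747$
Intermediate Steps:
$m = -9252$ ($m = - 257 \cdot 12 \cdot 3 = \left(-257\right) 36 = -9252$)
$B = -4820$ ($B = -9252 + 4432 = -4820$)
$\frac{1}{B} = \frac{1}{-4820} = - \frac{1}{4820}$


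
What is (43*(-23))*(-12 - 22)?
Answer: 33626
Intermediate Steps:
(43*(-23))*(-12 - 22) = -989*(-34) = 33626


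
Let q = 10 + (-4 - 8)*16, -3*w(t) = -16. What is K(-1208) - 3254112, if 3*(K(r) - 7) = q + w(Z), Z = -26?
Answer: -29287475/9 ≈ -3.2542e+6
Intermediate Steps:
w(t) = 16/3 (w(t) = -⅓*(-16) = 16/3)
q = -182 (q = 10 - 12*16 = 10 - 192 = -182)
K(r) = -467/9 (K(r) = 7 + (-182 + 16/3)/3 = 7 + (⅓)*(-530/3) = 7 - 530/9 = -467/9)
K(-1208) - 3254112 = -467/9 - 3254112 = -29287475/9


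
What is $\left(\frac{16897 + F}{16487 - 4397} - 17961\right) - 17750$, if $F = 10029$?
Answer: $- \frac{215859532}{6045} \approx -35709.0$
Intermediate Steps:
$\left(\frac{16897 + F}{16487 - 4397} - 17961\right) - 17750 = \left(\frac{16897 + 10029}{16487 - 4397} - 17961\right) - 17750 = \left(\frac{26926}{12090} - 17961\right) - 17750 = \left(26926 \cdot \frac{1}{12090} - 17961\right) - 17750 = \left(\frac{13463}{6045} - 17961\right) - 17750 = - \frac{108560782}{6045} - 17750 = - \frac{215859532}{6045}$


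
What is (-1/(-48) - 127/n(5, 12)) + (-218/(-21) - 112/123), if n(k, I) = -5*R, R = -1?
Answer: -1095797/68880 ≈ -15.909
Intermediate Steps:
n(k, I) = 5 (n(k, I) = -5*(-1) = 5)
(-1/(-48) - 127/n(5, 12)) + (-218/(-21) - 112/123) = (-1/(-48) - 127/5) + (-218/(-21) - 112/123) = (-1*(-1/48) - 127*⅕) + (-218*(-1/21) - 112*1/123) = (1/48 - 127/5) + (218/21 - 112/123) = -6091/240 + 2718/287 = -1095797/68880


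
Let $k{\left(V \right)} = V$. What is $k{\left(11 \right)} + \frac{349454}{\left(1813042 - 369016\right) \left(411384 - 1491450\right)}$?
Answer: $\frac{8578038446711}{779821692858} \approx 11.0$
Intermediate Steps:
$k{\left(11 \right)} + \frac{349454}{\left(1813042 - 369016\right) \left(411384 - 1491450\right)} = 11 + \frac{349454}{\left(1813042 - 369016\right) \left(411384 - 1491450\right)} = 11 + \frac{349454}{1444026 \left(-1080066\right)} = 11 + \frac{349454}{-1559643385716} = 11 + 349454 \left(- \frac{1}{1559643385716}\right) = 11 - \frac{174727}{779821692858} = \frac{8578038446711}{779821692858}$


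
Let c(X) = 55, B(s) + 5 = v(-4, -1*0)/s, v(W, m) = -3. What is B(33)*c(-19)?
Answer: -280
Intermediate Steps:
B(s) = -5 - 3/s
B(33)*c(-19) = (-5 - 3/33)*55 = (-5 - 3*1/33)*55 = (-5 - 1/11)*55 = -56/11*55 = -280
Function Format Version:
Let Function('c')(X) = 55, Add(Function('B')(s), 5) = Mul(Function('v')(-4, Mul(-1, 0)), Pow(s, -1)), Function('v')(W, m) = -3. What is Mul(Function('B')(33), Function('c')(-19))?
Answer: -280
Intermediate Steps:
Function('B')(s) = Add(-5, Mul(-3, Pow(s, -1)))
Mul(Function('B')(33), Function('c')(-19)) = Mul(Add(-5, Mul(-3, Pow(33, -1))), 55) = Mul(Add(-5, Mul(-3, Rational(1, 33))), 55) = Mul(Add(-5, Rational(-1, 11)), 55) = Mul(Rational(-56, 11), 55) = -280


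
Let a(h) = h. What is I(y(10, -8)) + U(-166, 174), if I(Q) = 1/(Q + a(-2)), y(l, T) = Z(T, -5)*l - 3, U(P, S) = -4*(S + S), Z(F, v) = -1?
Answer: -20881/15 ≈ -1392.1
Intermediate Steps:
U(P, S) = -8*S
y(l, T) = -3 - l (y(l, T) = -l - 3 = -3 - l)
I(Q) = 1/(-2 + Q) (I(Q) = 1/(Q - 2) = 1/(-2 + Q))
I(y(10, -8)) + U(-166, 174) = 1/(-2 + (-3 - 1*10)) - 8*174 = 1/(-2 + (-3 - 10)) - 1392 = 1/(-2 - 13) - 1392 = 1/(-15) - 1392 = -1/15 - 1392 = -20881/15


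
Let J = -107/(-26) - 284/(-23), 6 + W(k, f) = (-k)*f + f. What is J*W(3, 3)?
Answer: -59070/299 ≈ -197.56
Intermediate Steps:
W(k, f) = -6 + f - f*k (W(k, f) = -6 + ((-k)*f + f) = -6 + (-f*k + f) = -6 + (f - f*k) = -6 + f - f*k)
J = 9845/598 (J = -107*(-1/26) - 284*(-1/23) = 107/26 + 284/23 = 9845/598 ≈ 16.463)
J*W(3, 3) = 9845*(-6 + 3 - 1*3*3)/598 = 9845*(-6 + 3 - 9)/598 = (9845/598)*(-12) = -59070/299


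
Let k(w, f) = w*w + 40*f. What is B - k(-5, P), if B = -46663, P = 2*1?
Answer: -46768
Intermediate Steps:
P = 2
k(w, f) = w² + 40*f
B - k(-5, P) = -46663 - ((-5)² + 40*2) = -46663 - (25 + 80) = -46663 - 105 = -46768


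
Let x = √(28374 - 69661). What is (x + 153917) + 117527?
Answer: 271444 + I*√41287 ≈ 2.7144e+5 + 203.19*I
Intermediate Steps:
x = I*√41287 (x = √(-41287) = I*√41287 ≈ 203.19*I)
(x + 153917) + 117527 = (I*√41287 + 153917) + 117527 = (153917 + I*√41287) + 117527 = 271444 + I*√41287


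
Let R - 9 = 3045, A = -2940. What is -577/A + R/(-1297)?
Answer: -8230391/3813180 ≈ -2.1584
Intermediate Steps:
R = 3054 (R = 9 + 3045 = 3054)
-577/A + R/(-1297) = -577/(-2940) + 3054/(-1297) = -577*(-1/2940) + 3054*(-1/1297) = 577/2940 - 3054/1297 = -8230391/3813180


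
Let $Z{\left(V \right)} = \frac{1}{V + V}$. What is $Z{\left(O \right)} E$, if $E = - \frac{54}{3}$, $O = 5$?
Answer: $- \frac{9}{5} \approx -1.8$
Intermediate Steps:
$Z{\left(V \right)} = \frac{1}{2 V}$
$E = -18$ ($E = \left(-54\right) \frac{1}{3} = -18$)
$Z{\left(O \right)} E = \frac{1}{2 \cdot 5} \left(-18\right) = \frac{1}{2} \cdot \frac{1}{5} \left(-18\right) = \frac{1}{10} \left(-18\right) = - \frac{9}{5}$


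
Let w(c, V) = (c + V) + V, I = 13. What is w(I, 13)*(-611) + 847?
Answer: -22982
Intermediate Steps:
w(c, V) = c + 2*V (w(c, V) = (V + c) + V = c + 2*V)
w(I, 13)*(-611) + 847 = (13 + 2*13)*(-611) + 847 = (13 + 26)*(-611) + 847 = 39*(-611) + 847 = -23829 + 847 = -22982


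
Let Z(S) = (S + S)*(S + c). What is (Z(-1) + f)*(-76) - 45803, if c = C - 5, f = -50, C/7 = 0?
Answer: -42915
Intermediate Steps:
C = 0 (C = 7*0 = 0)
c = -5 (c = 0 - 5 = -5)
Z(S) = 2*S*(-5 + S) (Z(S) = (S + S)*(S - 5) = (2*S)*(-5 + S) = 2*S*(-5 + S))
(Z(-1) + f)*(-76) - 45803 = (2*(-1)*(-5 - 1) - 50)*(-76) - 45803 = (2*(-1)*(-6) - 50)*(-76) - 45803 = (12 - 50)*(-76) - 45803 = -38*(-76) - 45803 = 2888 - 45803 = -42915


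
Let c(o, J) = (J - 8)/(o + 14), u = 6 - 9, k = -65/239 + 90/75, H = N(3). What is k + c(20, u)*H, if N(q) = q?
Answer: -1729/40630 ≈ -0.042555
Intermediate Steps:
H = 3
k = 1109/1195 (k = -65*1/239 + 90*(1/75) = -65/239 + 6/5 = 1109/1195 ≈ 0.92803)
u = -3
c(o, J) = (-8 + J)/(14 + o)
k + c(20, u)*H = 1109/1195 + ((-8 - 3)/(14 + 20))*3 = 1109/1195 + (-11/34)*3 = 1109/1195 + ((1/34)*(-11))*3 = 1109/1195 - 11/34*3 = 1109/1195 - 33/34 = -1729/40630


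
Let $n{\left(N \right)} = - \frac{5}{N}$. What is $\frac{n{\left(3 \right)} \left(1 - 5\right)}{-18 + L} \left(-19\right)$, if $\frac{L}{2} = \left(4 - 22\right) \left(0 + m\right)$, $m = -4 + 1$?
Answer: $- \frac{38}{27} \approx -1.4074$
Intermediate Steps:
$m = -3$
$L = 108$ ($L = 2 \left(4 - 22\right) \left(0 - 3\right) = 2 \left(\left(-18\right) \left(-3\right)\right) = 2 \cdot 54 = 108$)
$\frac{n{\left(3 \right)} \left(1 - 5\right)}{-18 + L} \left(-19\right) = \frac{- \frac{5}{3} \left(1 - 5\right)}{-18 + 108} \left(-19\right) = \frac{\left(-5\right) \frac{1}{3} \left(-4\right)}{90} \left(-19\right) = \frac{\left(- \frac{5}{3}\right) \left(-4\right)}{90} \left(-19\right) = \frac{1}{90} \cdot \frac{20}{3} \left(-19\right) = \frac{2}{27} \left(-19\right) = - \frac{38}{27}$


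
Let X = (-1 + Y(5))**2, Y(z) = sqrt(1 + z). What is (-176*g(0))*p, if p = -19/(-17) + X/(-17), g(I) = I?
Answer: 0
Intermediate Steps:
X = (-1 + sqrt(6))**2 (X = (-1 + sqrt(1 + 5))**2 = (-1 + sqrt(6))**2 ≈ 2.1010)
p = 19/17 - (1 - sqrt(6))**2/17 (p = -19/(-17) + (1 - sqrt(6))**2/(-17) = -19*(-1/17) + (1 - sqrt(6))**2*(-1/17) = 19/17 - (1 - sqrt(6))**2/17 ≈ 0.99406)
(-176*g(0))*p = (-176*0)*(12/17 + 2*sqrt(6)/17) = (-44*0)*(12/17 + 2*sqrt(6)/17) = 0*(12/17 + 2*sqrt(6)/17) = 0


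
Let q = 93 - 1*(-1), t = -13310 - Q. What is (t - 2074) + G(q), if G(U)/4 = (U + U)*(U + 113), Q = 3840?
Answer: 136440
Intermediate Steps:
t = -17150 (t = -13310 - 1*3840 = -13310 - 3840 = -17150)
q = 94 (q = 93 + 1 = 94)
G(U) = 8*U*(113 + U) (G(U) = 4*((U + U)*(U + 113)) = 4*((2*U)*(113 + U)) = 4*(2*U*(113 + U)) = 8*U*(113 + U))
(t - 2074) + G(q) = (-17150 - 2074) + 8*94*(113 + 94) = -19224 + 8*94*207 = -19224 + 155664 = 136440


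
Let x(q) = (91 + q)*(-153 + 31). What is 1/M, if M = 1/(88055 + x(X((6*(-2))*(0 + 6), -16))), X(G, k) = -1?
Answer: 77075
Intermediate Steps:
x(q) = -11102 - 122*q (x(q) = (91 + q)*(-122) = -11102 - 122*q)
M = 1/77075 (M = 1/(88055 + (-11102 - 122*(-1))) = 1/(88055 + (-11102 + 122)) = 1/(88055 - 10980) = 1/77075 ≈ 1.2974e-5)
1/M = 1/(1/77075) = 77075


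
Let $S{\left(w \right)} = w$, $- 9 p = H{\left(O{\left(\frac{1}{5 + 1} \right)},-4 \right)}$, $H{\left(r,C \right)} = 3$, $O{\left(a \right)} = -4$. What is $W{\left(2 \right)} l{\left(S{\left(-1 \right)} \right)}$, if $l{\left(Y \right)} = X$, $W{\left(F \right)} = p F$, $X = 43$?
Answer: $- \frac{86}{3} \approx -28.667$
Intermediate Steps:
$p = - \frac{1}{3}$ ($p = \left(- \frac{1}{9}\right) 3 = - \frac{1}{3} \approx -0.33333$)
$W{\left(F \right)} = - \frac{F}{3}$
$l{\left(Y \right)} = 43$
$W{\left(2 \right)} l{\left(S{\left(-1 \right)} \right)} = \left(- \frac{1}{3}\right) 2 \cdot 43 = \left(- \frac{2}{3}\right) 43 = - \frac{86}{3}$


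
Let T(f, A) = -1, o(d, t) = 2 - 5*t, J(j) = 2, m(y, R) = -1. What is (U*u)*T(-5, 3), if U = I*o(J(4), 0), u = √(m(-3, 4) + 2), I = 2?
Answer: -4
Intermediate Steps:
u = 1 (u = √(-1 + 2) = √1 = 1)
U = 4 (U = 2*(2 - 5*0) = 2*(2 + 0) = 2*2 = 4)
(U*u)*T(-5, 3) = (4*1)*(-1) = 4*(-1) = -4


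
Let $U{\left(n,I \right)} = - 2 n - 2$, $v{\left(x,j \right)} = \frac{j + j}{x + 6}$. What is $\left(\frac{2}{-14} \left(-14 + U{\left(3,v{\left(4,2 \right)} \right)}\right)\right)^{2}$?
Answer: $\frac{484}{49} \approx 9.8775$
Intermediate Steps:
$v{\left(x,j \right)} = \frac{2 j}{6 + x}$
$U{\left(n,I \right)} = -2 - 2 n$
$\left(\frac{2}{-14} \left(-14 + U{\left(3,v{\left(4,2 \right)} \right)}\right)\right)^{2} = \left(\frac{2}{-14} \left(-14 - 8\right)\right)^{2} = \left(2 \left(- \frac{1}{14}\right) \left(-14 - 8\right)\right)^{2} = \left(- \frac{-14 - 8}{7}\right)^{2} = \left(\left(- \frac{1}{7}\right) \left(-22\right)\right)^{2} = \left(\frac{22}{7}\right)^{2} = \frac{484}{49}$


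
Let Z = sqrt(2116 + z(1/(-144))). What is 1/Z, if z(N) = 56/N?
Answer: -I*sqrt(1487)/2974 ≈ -0.012966*I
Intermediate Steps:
Z = 2*I*sqrt(1487) (Z = sqrt(2116 + 56/(1/(-144))) = sqrt(2116 + 56/(-1/144)) = sqrt(2116 + 56*(-144)) = sqrt(2116 - 8064) = sqrt(-5948) = 2*I*sqrt(1487) ≈ 77.123*I)
1/Z = 1/(2*I*sqrt(1487)) = -I*sqrt(1487)/2974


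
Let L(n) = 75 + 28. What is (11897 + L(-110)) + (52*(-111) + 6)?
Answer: 6234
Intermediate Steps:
L(n) = 103
(11897 + L(-110)) + (52*(-111) + 6) = (11897 + 103) + (52*(-111) + 6) = 12000 + (-5772 + 6) = 12000 - 5766 = 6234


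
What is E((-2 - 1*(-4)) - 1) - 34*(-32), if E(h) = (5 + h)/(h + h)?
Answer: 1091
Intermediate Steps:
E(h) = (5 + h)/(2*h) (E(h) = (5 + h)/((2*h)) = (5 + h)*(1/(2*h)) = (5 + h)/(2*h))
E((-2 - 1*(-4)) - 1) - 34*(-32) = (5 + ((-2 - 1*(-4)) - 1))/(2*((-2 - 1*(-4)) - 1)) - 34*(-32) = (5 + ((-2 + 4) - 1))/(2*((-2 + 4) - 1)) + 1088 = (5 + (2 - 1))/(2*(2 - 1)) + 1088 = (1/2)*(5 + 1)/1 + 1088 = (1/2)*1*6 + 1088 = 3 + 1088 = 1091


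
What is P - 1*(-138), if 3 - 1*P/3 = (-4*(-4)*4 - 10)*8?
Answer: -1149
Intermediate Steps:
P = -1287 (P = 9 - 3*(-4*(-4)*4 - 10)*8 = 9 - 3*(16*4 - 10)*8 = 9 - 3*(64 - 10)*8 = 9 - 162*8 = 9 - 3*432 = 9 - 1296 = -1287)
P - 1*(-138) = -1287 - 1*(-138) = -1287 + 138 = -1149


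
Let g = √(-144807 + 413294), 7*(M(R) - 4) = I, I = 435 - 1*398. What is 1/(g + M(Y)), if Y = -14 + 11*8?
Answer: -455/13151638 + 49*√268487/13151638 ≈ 0.0018959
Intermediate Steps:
I = 37 (I = 435 - 398 = 37)
Y = 74 (Y = -14 + 88 = 74)
M(R) = 65/7 (M(R) = 4 + (⅐)*37 = 4 + 37/7 = 65/7)
g = √268487 ≈ 518.16
1/(g + M(Y)) = 1/(√268487 + 65/7) = 1/(65/7 + √268487)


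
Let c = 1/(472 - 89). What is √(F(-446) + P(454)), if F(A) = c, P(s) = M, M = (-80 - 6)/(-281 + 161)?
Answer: √94959105/11490 ≈ 0.84810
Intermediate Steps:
M = 43/60 (M = -86/(-120) = -86*(-1/120) = 43/60 ≈ 0.71667)
P(s) = 43/60
c = 1/383 ≈ 0.0026110
F(A) = 1/383
√(F(-446) + P(454)) = √(1/383 + 43/60) = √(16529/22980) = √94959105/11490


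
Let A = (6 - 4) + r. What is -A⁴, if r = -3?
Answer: -1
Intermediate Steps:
A = -1 (A = (6 - 4) - 3 = 2 - 3 = -1)
-A⁴ = -1*(-1)⁴ = -1*1 = -1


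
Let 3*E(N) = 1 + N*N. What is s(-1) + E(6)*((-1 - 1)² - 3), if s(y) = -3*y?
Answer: 46/3 ≈ 15.333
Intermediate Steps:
E(N) = ⅓ + N²/3 (E(N) = (1 + N*N)/3 = (1 + N²)/3 = ⅓ + N²/3)
s(-1) + E(6)*((-1 - 1)² - 3) = -3*(-1) + (⅓ + (⅓)*6²)*((-1 - 1)² - 3) = 3 + (⅓ + (⅓)*36)*((-2)² - 3) = 3 + (⅓ + 12)*(4 - 3) = 3 + (37/3)*1 = 3 + 37/3 = 46/3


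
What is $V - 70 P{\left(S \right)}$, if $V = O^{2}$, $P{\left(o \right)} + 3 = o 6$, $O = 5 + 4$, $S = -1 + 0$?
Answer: $711$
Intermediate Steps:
$S = -1$
$O = 9$
$P{\left(o \right)} = -3 + 6 o$ ($P{\left(o \right)} = -3 + o 6 = -3 + 6 o$)
$V = 81$ ($V = 9^{2} = 81$)
$V - 70 P{\left(S \right)} = 81 - 70 \left(-3 + 6 \left(-1\right)\right) = 81 - 70 \left(-3 - 6\right) = 81 - -630 = 81 + 630 = 711$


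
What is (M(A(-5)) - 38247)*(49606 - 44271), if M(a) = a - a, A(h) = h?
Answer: -204047745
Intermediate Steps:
M(a) = 0
(M(A(-5)) - 38247)*(49606 - 44271) = (0 - 38247)*(49606 - 44271) = -38247*5335 = -204047745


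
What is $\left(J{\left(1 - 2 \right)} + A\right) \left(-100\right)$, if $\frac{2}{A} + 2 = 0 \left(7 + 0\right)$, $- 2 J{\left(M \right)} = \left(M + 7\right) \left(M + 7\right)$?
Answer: $1900$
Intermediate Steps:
$J{\left(M \right)} = - \frac{\left(7 + M\right)^{2}}{2}$ ($J{\left(M \right)} = - \frac{\left(M + 7\right) \left(M + 7\right)}{2} = - \frac{\left(7 + M\right) \left(7 + M\right)}{2} = - \frac{\left(7 + M\right)^{2}}{2}$)
$A = -1$ ($A = \frac{2}{-2 + 0 \left(7 + 0\right)} = \frac{2}{-2 + 0 \cdot 7} = \frac{2}{-2 + 0} = \frac{2}{-2} = 2 \left(- \frac{1}{2}\right) = -1$)
$\left(J{\left(1 - 2 \right)} + A\right) \left(-100\right) = \left(- \frac{\left(7 + \left(1 - 2\right)\right)^{2}}{2} - 1\right) \left(-100\right) = \left(- \frac{\left(7 - 1\right)^{2}}{2} - 1\right) \left(-100\right) = \left(- \frac{6^{2}}{2} - 1\right) \left(-100\right) = \left(\left(- \frac{1}{2}\right) 36 - 1\right) \left(-100\right) = \left(-18 - 1\right) \left(-100\right) = \left(-19\right) \left(-100\right) = 1900$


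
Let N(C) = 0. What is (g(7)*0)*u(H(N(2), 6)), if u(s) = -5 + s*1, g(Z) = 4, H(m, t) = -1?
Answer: 0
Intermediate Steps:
u(s) = -5 + s
(g(7)*0)*u(H(N(2), 6)) = (4*0)*(-5 - 1) = 0*(-6) = 0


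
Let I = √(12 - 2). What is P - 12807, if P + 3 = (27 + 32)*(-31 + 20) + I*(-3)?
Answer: -13459 - 3*√10 ≈ -13468.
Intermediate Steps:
I = √10 ≈ 3.1623
P = -652 - 3*√10 (P = -3 + ((27 + 32)*(-31 + 20) + √10*(-3)) = -3 + (59*(-11) - 3*√10) = -3 + (-649 - 3*√10) = -652 - 3*√10 ≈ -661.49)
P - 12807 = (-652 - 3*√10) - 12807 = -13459 - 3*√10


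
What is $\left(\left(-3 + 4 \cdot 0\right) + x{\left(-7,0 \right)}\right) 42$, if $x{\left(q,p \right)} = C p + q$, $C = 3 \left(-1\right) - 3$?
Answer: $-420$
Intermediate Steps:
$C = -6$ ($C = -3 - 3 = -6$)
$x{\left(q,p \right)} = q - 6 p$ ($x{\left(q,p \right)} = - 6 p + q = q - 6 p$)
$\left(\left(-3 + 4 \cdot 0\right) + x{\left(-7,0 \right)}\right) 42 = \left(\left(-3 + 4 \cdot 0\right) - 7\right) 42 = \left(\left(-3 + 0\right) + \left(-7 + 0\right)\right) 42 = \left(-3 - 7\right) 42 = \left(-10\right) 42 = -420$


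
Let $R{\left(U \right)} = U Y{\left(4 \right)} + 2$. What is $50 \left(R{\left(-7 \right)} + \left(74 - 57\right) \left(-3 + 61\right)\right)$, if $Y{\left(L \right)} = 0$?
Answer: $49400$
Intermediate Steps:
$R{\left(U \right)} = 2$ ($R{\left(U \right)} = U 0 + 2 = 0 + 2 = 2$)
$50 \left(R{\left(-7 \right)} + \left(74 - 57\right) \left(-3 + 61\right)\right) = 50 \left(2 + \left(74 - 57\right) \left(-3 + 61\right)\right) = 50 \left(2 + 17 \cdot 58\right) = 50 \left(2 + 986\right) = 50 \cdot 988 = 49400$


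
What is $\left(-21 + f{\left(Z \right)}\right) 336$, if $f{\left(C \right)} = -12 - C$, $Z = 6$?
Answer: $-13104$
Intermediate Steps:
$\left(-21 + f{\left(Z \right)}\right) 336 = \left(-21 - 18\right) 336 = \left(-39\right) 336 = -13104$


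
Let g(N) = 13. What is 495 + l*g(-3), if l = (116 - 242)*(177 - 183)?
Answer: 10323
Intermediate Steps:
l = 756 (l = -126*(-6) = 756)
495 + l*g(-3) = 495 + 756*13 = 495 + 9828 = 10323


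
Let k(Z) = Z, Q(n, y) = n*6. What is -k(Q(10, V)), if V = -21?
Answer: -60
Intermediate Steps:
Q(n, y) = 6*n
-k(Q(10, V)) = -6*10 = -1*60 = -60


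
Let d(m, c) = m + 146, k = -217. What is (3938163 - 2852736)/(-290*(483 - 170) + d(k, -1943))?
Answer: -1085427/90841 ≈ -11.949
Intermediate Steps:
d(m, c) = 146 + m
(3938163 - 2852736)/(-290*(483 - 170) + d(k, -1943)) = (3938163 - 2852736)/(-290*(483 - 170) + (146 - 217)) = 1085427/(-290*313 - 71) = 1085427/(-90770 - 71) = 1085427/(-90841) = 1085427*(-1/90841) = -1085427/90841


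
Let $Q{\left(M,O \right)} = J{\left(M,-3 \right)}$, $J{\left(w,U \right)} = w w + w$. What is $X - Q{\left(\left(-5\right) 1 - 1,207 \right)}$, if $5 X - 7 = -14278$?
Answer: $- \frac{14421}{5} \approx -2884.2$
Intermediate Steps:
$X = - \frac{14271}{5}$ ($X = \frac{7}{5} + \frac{1}{5} \left(-14278\right) = \frac{7}{5} - \frac{14278}{5} = - \frac{14271}{5} \approx -2854.2$)
$J{\left(w,U \right)} = w + w^{2}$ ($J{\left(w,U \right)} = w^{2} + w = w + w^{2}$)
$Q{\left(M,O \right)} = M \left(1 + M\right)$
$X - Q{\left(\left(-5\right) 1 - 1,207 \right)} = - \frac{14271}{5} - \left(\left(-5\right) 1 - 1\right) \left(1 - 6\right) = - \frac{14271}{5} - \left(-5 - 1\right) \left(1 - 6\right) = - \frac{14271}{5} - - 6 \left(1 - 6\right) = - \frac{14271}{5} - \left(-6\right) \left(-5\right) = - \frac{14271}{5} - 30 = - \frac{14421}{5}$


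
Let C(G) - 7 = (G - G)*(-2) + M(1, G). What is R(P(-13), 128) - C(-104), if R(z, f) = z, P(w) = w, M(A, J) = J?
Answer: 84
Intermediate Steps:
C(G) = 7 + G (C(G) = 7 + ((G - G)*(-2) + G) = 7 + (0*(-2) + G) = 7 + (0 + G) = 7 + G)
R(P(-13), 128) - C(-104) = -13 - (7 - 104) = -13 - 1*(-97) = -13 + 97 = 84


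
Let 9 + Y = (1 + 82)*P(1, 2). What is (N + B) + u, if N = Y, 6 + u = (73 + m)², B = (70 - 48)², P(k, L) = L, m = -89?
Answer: 891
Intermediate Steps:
B = 484 (B = 22² = 484)
u = 250 (u = -6 + (73 - 89)² = -6 + (-16)² = -6 + 256 = 250)
Y = 157 (Y = -9 + (1 + 82)*2 = -9 + 83*2 = -9 + 166 = 157)
N = 157
(N + B) + u = (157 + 484) + 250 = 641 + 250 = 891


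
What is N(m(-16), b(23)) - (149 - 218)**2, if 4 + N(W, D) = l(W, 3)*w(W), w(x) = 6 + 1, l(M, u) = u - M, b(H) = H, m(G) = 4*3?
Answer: -4828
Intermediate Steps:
m(G) = 12
w(x) = 7
N(W, D) = 17 - 7*W (N(W, D) = -4 + (3 - W)*7 = -4 + (21 - 7*W) = 17 - 7*W)
N(m(-16), b(23)) - (149 - 218)**2 = (17 - 7*12) - (149 - 218)**2 = (17 - 84) - 1*(-69)**2 = -67 - 1*4761 = -67 - 4761 = -4828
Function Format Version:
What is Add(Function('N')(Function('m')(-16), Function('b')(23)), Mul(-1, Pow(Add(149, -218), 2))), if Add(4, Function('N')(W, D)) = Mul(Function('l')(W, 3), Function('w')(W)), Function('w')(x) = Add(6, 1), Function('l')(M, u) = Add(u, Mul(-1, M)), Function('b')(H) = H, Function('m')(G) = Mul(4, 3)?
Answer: -4828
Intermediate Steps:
Function('m')(G) = 12
Function('w')(x) = 7
Function('N')(W, D) = Add(17, Mul(-7, W)) (Function('N')(W, D) = Add(-4, Mul(Add(3, Mul(-1, W)), 7)) = Add(-4, Add(21, Mul(-7, W))) = Add(17, Mul(-7, W)))
Add(Function('N')(Function('m')(-16), Function('b')(23)), Mul(-1, Pow(Add(149, -218), 2))) = Add(Add(17, Mul(-7, 12)), Mul(-1, Pow(Add(149, -218), 2))) = Add(Add(17, -84), Mul(-1, Pow(-69, 2))) = Add(-67, Mul(-1, 4761)) = Add(-67, -4761) = -4828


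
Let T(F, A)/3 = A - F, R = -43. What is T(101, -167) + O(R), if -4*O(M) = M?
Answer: -3173/4 ≈ -793.25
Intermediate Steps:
T(F, A) = -3*F + 3*A (T(F, A) = 3*(A - F) = -3*F + 3*A)
O(M) = -M/4
T(101, -167) + O(R) = (-3*101 + 3*(-167)) - 1/4*(-43) = (-303 - 501) + 43/4 = -804 + 43/4 = -3173/4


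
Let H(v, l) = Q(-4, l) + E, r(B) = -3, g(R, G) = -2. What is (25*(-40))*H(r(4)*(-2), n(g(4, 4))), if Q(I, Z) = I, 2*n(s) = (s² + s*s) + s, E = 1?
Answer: 3000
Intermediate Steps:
n(s) = s² + s/2 (n(s) = ((s² + s*s) + s)/2 = ((s² + s²) + s)/2 = (2*s² + s)/2 = (s + 2*s²)/2 = s² + s/2)
H(v, l) = -3 (H(v, l) = -4 + 1 = -3)
(25*(-40))*H(r(4)*(-2), n(g(4, 4))) = (25*(-40))*(-3) = -1000*(-3) = 3000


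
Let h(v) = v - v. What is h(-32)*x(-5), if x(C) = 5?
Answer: 0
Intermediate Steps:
h(v) = 0
h(-32)*x(-5) = 0*5 = 0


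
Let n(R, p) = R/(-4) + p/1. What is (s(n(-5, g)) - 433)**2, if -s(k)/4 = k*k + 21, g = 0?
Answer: 4380649/16 ≈ 2.7379e+5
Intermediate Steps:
n(R, p) = p - R/4 (n(R, p) = R*(-1/4) + p*1 = -R/4 + p = p - R/4)
s(k) = -84 - 4*k**2 (s(k) = -4*(k*k + 21) = -4*(k**2 + 21) = -4*(21 + k**2) = -84 - 4*k**2)
(s(n(-5, g)) - 433)**2 = ((-84 - 4*(0 - 1/4*(-5))**2) - 433)**2 = ((-84 - 4*(0 + 5/4)**2) - 433)**2 = ((-84 - 4*(5/4)**2) - 433)**2 = ((-84 - 4*25/16) - 433)**2 = ((-84 - 25/4) - 433)**2 = (-361/4 - 433)**2 = (-2093/4)**2 = 4380649/16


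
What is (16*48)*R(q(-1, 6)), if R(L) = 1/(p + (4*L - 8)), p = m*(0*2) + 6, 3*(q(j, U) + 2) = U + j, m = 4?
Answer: -1152/5 ≈ -230.40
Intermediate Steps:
q(j, U) = -2 + U/3 + j/3 (q(j, U) = -2 + (U + j)/3 = -2 + (U/3 + j/3) = -2 + U/3 + j/3)
p = 6 (p = 4*(0*2) + 6 = 4*0 + 6 = 0 + 6 = 6)
R(L) = 1/(-2 + 4*L) (R(L) = 1/(6 + (4*L - 8)) = 1/(6 + (-8 + 4*L)) = 1/(-2 + 4*L))
(16*48)*R(q(-1, 6)) = (16*48)*(1/(2*(-1 + 2*(-2 + (⅓)*6 + (⅓)*(-1))))) = 768*(1/(2*(-1 + 2*(-2 + 2 - ⅓)))) = 768*(1/(2*(-1 + 2*(-⅓)))) = 768*(1/(2*(-1 - ⅔))) = 768*(1/(2*(-5/3))) = 768*((½)*(-⅗)) = 768*(-3/10) = -1152/5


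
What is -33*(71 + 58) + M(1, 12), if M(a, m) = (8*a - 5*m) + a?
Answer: -4308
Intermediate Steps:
M(a, m) = -5*m + 9*a (M(a, m) = (-5*m + 8*a) + a = -5*m + 9*a)
-33*(71 + 58) + M(1, 12) = -33*(71 + 58) + (-5*12 + 9*1) = -33*129 + (-60 + 9) = -4257 - 51 = -4308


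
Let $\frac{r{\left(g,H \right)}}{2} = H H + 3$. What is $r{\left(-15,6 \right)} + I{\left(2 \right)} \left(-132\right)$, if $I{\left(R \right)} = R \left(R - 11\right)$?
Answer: $2454$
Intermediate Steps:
$r{\left(g,H \right)} = 6 + 2 H^{2}$ ($r{\left(g,H \right)} = 2 \left(H H + 3\right) = 2 \left(H^{2} + 3\right) = 2 \left(3 + H^{2}\right) = 6 + 2 H^{2}$)
$I{\left(R \right)} = R \left(-11 + R\right)$
$r{\left(-15,6 \right)} + I{\left(2 \right)} \left(-132\right) = \left(6 + 2 \cdot 6^{2}\right) + 2 \left(-11 + 2\right) \left(-132\right) = \left(6 + 2 \cdot 36\right) + 2 \left(-9\right) \left(-132\right) = \left(6 + 72\right) - -2376 = 78 + 2376 = 2454$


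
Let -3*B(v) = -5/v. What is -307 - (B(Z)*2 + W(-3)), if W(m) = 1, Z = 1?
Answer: -934/3 ≈ -311.33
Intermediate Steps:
B(v) = 5/(3*v) (B(v) = -(-5)/(3*v) = 5/(3*v))
-307 - (B(Z)*2 + W(-3)) = -307 - (((5/3)/1)*2 + 1) = -307 - (((5/3)*1)*2 + 1) = -307 - ((5/3)*2 + 1) = -307 - (10/3 + 1) = -307 - 1*13/3 = -307 - 13/3 = -934/3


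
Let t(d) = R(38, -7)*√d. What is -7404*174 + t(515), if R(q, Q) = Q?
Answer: -1288296 - 7*√515 ≈ -1.2885e+6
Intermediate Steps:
t(d) = -7*√d
-7404*174 + t(515) = -7404*174 - 7*√515 = -1288296 - 7*√515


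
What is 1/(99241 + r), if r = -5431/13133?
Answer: 13133/1303326622 ≈ 1.0077e-5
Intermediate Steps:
r = -5431/13133 (r = -5431*1/13133 = -5431/13133 ≈ -0.41354)
1/(99241 + r) = 1/(99241 - 5431/13133) = 1/(1303326622/13133) = 13133/1303326622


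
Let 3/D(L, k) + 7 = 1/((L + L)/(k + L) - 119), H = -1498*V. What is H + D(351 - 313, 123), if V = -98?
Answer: 19633803319/133742 ≈ 1.4680e+5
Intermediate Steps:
H = 146804 (H = -1498*(-98) = 146804)
D(L, k) = 3/(-7 + 1/(-119 + 2*L/(L + k))) (D(L, k) = 3/(-7 + 1/((L + L)/(k + L) - 119)) = 3/(-7 + 1/((2*L)/(L + k) - 119)) = 3/(-7 + 1/(2*L/(L + k) - 119)) = 3/(-7 + 1/(-119 + 2*L/(L + k))))
H + D(351 - 313, 123) = 146804 + 3*(-119*123 - 117*(351 - 313))/(2*(410*(351 - 313) + 417*123)) = 146804 + 3*(-14637 - 117*38)/(2*(410*38 + 51291)) = 146804 + 3*(-14637 - 4446)/(2*(15580 + 51291)) = 146804 + (3/2)*(-19083)/66871 = 146804 + (3/2)*(1/66871)*(-19083) = 146804 - 57249/133742 = 19633803319/133742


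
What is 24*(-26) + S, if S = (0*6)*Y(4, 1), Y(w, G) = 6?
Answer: -624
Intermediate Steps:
S = 0 (S = (0*6)*6 = 0*6 = 0)
24*(-26) + S = 24*(-26) + 0 = -624 + 0 = -624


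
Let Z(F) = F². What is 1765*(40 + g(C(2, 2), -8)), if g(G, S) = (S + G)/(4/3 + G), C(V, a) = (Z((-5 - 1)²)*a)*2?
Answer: 281415130/3889 ≈ 72362.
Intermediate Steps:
C(V, a) = 2592*a (C(V, a) = (((-5 - 1)²)²*a)*2 = (((-6)²)²*a)*2 = (36²*a)*2 = (1296*a)*2 = 2592*a)
g(G, S) = (G + S)/(4/3 + G) (g(G, S) = (G + S)/(4*(⅓) + G) = (G + S)/(4/3 + G))
1765*(40 + g(C(2, 2), -8)) = 1765*(40 + 3*(2592*2 - 8)/(4 + 3*(2592*2))) = 1765*(40 + 3*(5184 - 8)/(4 + 3*5184)) = 1765*(40 + 3*5176/(4 + 15552)) = 1765*(40 + 3*5176/15556) = 1765*(40 + 3*(1/15556)*5176) = 1765*(40 + 3882/3889) = 1765*(159442/3889) = 281415130/3889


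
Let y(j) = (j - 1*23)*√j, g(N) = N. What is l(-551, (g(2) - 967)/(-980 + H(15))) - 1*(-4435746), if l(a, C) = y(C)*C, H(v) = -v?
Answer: 4435746 - 846112*√38407/7880599 ≈ 4.4357e+6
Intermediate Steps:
y(j) = √j*(-23 + j) (y(j) = (j - 23)*√j = (-23 + j)*√j = √j*(-23 + j))
l(a, C) = C^(3/2)*(-23 + C) (l(a, C) = (√C*(-23 + C))*C = C^(3/2)*(-23 + C))
l(-551, (g(2) - 967)/(-980 + H(15))) - 1*(-4435746) = ((2 - 967)/(-980 - 1*15))^(3/2)*(-23 + (2 - 967)/(-980 - 1*15)) - 1*(-4435746) = (-965/(-980 - 15))^(3/2)*(-23 - 965/(-980 - 15)) + 4435746 = (-965/(-995))^(3/2)*(-23 - 965/(-995)) + 4435746 = (-965*(-1/995))^(3/2)*(-23 - 965*(-1/995)) + 4435746 = (193/199)^(3/2)*(-23 + 193/199) + 4435746 = (193*√38407/39601)*(-4384/199) + 4435746 = -846112*√38407/7880599 + 4435746 = 4435746 - 846112*√38407/7880599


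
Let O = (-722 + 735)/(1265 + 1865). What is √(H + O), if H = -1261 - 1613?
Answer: I*√28156249910/3130 ≈ 53.61*I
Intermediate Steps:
H = -2874
O = 13/3130 ≈ 0.0041534
√(H + O) = √(-2874 + 13/3130) = √(-8995607/3130) = I*√28156249910/3130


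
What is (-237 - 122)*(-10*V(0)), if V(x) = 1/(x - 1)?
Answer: -3590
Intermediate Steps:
V(x) = 1/(-1 + x)
(-237 - 122)*(-10*V(0)) = (-237 - 122)*(-10/(-1 + 0)) = -(-3590)/(-1) = -(-3590)*(-1) = -359*10 = -3590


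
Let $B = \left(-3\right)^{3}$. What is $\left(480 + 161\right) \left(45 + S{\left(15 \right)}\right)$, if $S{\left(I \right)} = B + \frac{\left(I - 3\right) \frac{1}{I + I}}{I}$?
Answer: $\frac{866632}{75} \approx 11555.0$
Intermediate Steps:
$B = -27$
$S{\left(I \right)} = -27 + \frac{-3 + I}{2 I^{2}}$ ($S{\left(I \right)} = -27 + \frac{\left(I - 3\right) \frac{1}{I + I}}{I} = -27 + \frac{\left(-3 + I\right) \frac{1}{2 I}}{I} = -27 + \frac{\frac{1}{2} \frac{1}{I} \left(-3 + I\right)}{I} = -27 + \frac{-3 + I}{2 I^{2}}$)
$\left(480 + 161\right) \left(45 + S{\left(15 \right)}\right) = \left(480 + 161\right) \left(45 + \frac{-3 + 15 - 54 \cdot 15^{2}}{2 \cdot 225}\right) = 641 \left(45 + \frac{1}{2} \cdot \frac{1}{225} \left(-3 + 15 - 12150\right)\right) = 641 \left(45 + \frac{1}{2} \cdot \frac{1}{225} \left(-12138\right)\right) = 641 \left(45 - \frac{2023}{75}\right) = 641 \cdot \frac{1352}{75} = \frac{866632}{75}$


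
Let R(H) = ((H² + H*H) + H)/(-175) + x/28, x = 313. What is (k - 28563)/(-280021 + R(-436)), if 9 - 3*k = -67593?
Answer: 4220300/197525899 ≈ 0.021366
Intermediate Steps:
R(H) = 313/28 - 2*H²/175 - H/175 (R(H) = ((H² + H*H) + H)/(-175) + 313/28 = ((H² + H²) + H)*(-1/175) + 313*(1/28) = (2*H² + H)*(-1/175) + 313/28 = (H + 2*H²)*(-1/175) + 313/28 = (-2*H²/175 - H/175) + 313/28 = 313/28 - 2*H²/175 - H/175)
k = 22534 (k = 3 - ⅓*(-67593) = 3 + 22531 = 22534)
(k - 28563)/(-280021 + R(-436)) = (22534 - 28563)/(-280021 + (313/28 - 2/175*(-436)² - 1/175*(-436))) = -6029/(-280021 + (313/28 - 2/175*190096 + 436/175)) = -6029/(-280021 + (313/28 - 380192/175 + 436/175)) = -6029/(-280021 - 1511199/700) = -6029/(-197525899/700) = -6029*(-700/197525899) = 4220300/197525899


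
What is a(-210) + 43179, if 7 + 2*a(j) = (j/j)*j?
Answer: 86141/2 ≈ 43071.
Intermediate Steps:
a(j) = -7/2 + j/2 (a(j) = -7/2 + ((j/j)*j)/2 = -7/2 + (1*j)/2 = -7/2 + j/2)
a(-210) + 43179 = (-7/2 + (½)*(-210)) + 43179 = (-7/2 - 105) + 43179 = -217/2 + 43179 = 86141/2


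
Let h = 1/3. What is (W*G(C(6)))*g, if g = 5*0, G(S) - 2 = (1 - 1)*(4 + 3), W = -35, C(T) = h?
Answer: 0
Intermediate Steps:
h = 1/3 ≈ 0.33333
C(T) = 1/3
G(S) = 2 (G(S) = 2 + (1 - 1)*(4 + 3) = 2 + 0*7 = 2 + 0 = 2)
g = 0
(W*G(C(6)))*g = -35*2*0 = -70*0 = 0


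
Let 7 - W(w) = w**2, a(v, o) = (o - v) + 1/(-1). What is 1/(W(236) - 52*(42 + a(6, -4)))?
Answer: -1/57301 ≈ -1.7452e-5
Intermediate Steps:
a(v, o) = -1 + o - v (a(v, o) = (o - v) - 1 = -1 + o - v)
W(w) = 7 - w**2
1/(W(236) - 52*(42 + a(6, -4))) = 1/((7 - 1*236**2) - 52*(42 + (-1 - 4 - 1*6))) = 1/((7 - 1*55696) - 52*(42 + (-1 - 4 - 6))) = 1/((7 - 55696) - 52*(42 - 11)) = 1/(-55689 - 52*31) = 1/(-55689 - 1612) = 1/(-57301) = -1/57301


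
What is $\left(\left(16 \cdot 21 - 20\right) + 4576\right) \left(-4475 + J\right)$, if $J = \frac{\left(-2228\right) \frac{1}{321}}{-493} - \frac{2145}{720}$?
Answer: $- \frac{13866890772535}{633012} \approx -2.1906 \cdot 10^{7}$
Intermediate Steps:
$J = - \frac{7507745}{2532048}$ ($J = \left(-2228\right) \frac{1}{321} \left(- \frac{1}{493}\right) - \frac{143}{48} = \left(- \frac{2228}{321}\right) \left(- \frac{1}{493}\right) - \frac{143}{48} = \frac{2228}{158253} - \frac{143}{48} = - \frac{7507745}{2532048} \approx -2.9651$)
$\left(\left(16 \cdot 21 - 20\right) + 4576\right) \left(-4475 + J\right) = \left(\left(16 \cdot 21 - 20\right) + 4576\right) \left(-4475 - \frac{7507745}{2532048}\right) = \left(\left(336 - 20\right) + 4576\right) \left(- \frac{11338422545}{2532048}\right) = \left(316 + 4576\right) \left(- \frac{11338422545}{2532048}\right) = 4892 \left(- \frac{11338422545}{2532048}\right) = - \frac{13866890772535}{633012}$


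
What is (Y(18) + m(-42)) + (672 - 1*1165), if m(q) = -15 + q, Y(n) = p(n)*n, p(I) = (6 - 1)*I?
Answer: 1070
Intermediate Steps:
p(I) = 5*I
Y(n) = 5*n² (Y(n) = (5*n)*n = 5*n²)
(Y(18) + m(-42)) + (672 - 1*1165) = (5*18² + (-15 - 42)) + (672 - 1*1165) = (5*324 - 57) + (672 - 1165) = (1620 - 57) - 493 = 1563 - 493 = 1070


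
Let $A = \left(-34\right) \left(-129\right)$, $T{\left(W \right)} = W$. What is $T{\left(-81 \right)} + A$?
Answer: $4305$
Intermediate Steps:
$A = 4386$
$T{\left(-81 \right)} + A = -81 + 4386 = 4305$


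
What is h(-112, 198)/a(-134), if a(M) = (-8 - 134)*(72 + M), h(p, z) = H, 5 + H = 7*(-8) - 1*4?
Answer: -65/8804 ≈ -0.0073830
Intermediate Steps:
H = -65 (H = -5 + (7*(-8) - 1*4) = -5 + (-56 - 4) = -5 - 60 = -65)
h(p, z) = -65
a(M) = -10224 - 142*M (a(M) = -142*(72 + M) = -10224 - 142*M)
h(-112, 198)/a(-134) = -65/(-10224 - 142*(-134)) = -65/(-10224 + 19028) = -65/8804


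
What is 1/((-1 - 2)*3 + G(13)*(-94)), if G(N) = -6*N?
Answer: 1/7323 ≈ 0.00013656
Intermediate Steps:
1/((-1 - 2)*3 + G(13)*(-94)) = 1/((-1 - 2)*3 - 6*13*(-94)) = 1/(-3*3 - 78*(-94)) = 1/(-9 + 7332) = 1/7323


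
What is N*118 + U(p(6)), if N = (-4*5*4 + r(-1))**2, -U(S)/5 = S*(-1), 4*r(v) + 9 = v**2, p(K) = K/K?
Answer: 793437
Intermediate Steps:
p(K) = 1
r(v) = -9/4 + v**2/4
U(S) = 5*S (U(S) = -5*S*(-1) = -(-5)*S = 5*S)
N = 6724 (N = (-4*5*4 + (-9/4 + (1/4)*(-1)**2))**2 = (-20*4 + (-9/4 + (1/4)*1))**2 = (-80 + (-9/4 + 1/4))**2 = (-80 - 2)**2 = (-82)**2 = 6724)
N*118 + U(p(6)) = 6724*118 + 5*1 = 793432 + 5 = 793437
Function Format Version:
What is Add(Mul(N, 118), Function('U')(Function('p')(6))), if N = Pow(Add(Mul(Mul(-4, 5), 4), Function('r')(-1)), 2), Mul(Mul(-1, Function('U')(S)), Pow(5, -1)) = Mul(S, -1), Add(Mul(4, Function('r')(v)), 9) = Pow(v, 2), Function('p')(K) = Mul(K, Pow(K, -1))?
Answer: 793437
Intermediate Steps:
Function('p')(K) = 1
Function('r')(v) = Add(Rational(-9, 4), Mul(Rational(1, 4), Pow(v, 2)))
Function('U')(S) = Mul(5, S) (Function('U')(S) = Mul(-5, Mul(S, -1)) = Mul(-5, Mul(-1, S)) = Mul(5, S))
N = 6724 (N = Pow(Add(Mul(Mul(-4, 5), 4), Add(Rational(-9, 4), Mul(Rational(1, 4), Pow(-1, 2)))), 2) = Pow(Add(Mul(-20, 4), Add(Rational(-9, 4), Mul(Rational(1, 4), 1))), 2) = Pow(Add(-80, Add(Rational(-9, 4), Rational(1, 4))), 2) = Pow(Add(-80, -2), 2) = Pow(-82, 2) = 6724)
Add(Mul(N, 118), Function('U')(Function('p')(6))) = Add(Mul(6724, 118), Mul(5, 1)) = Add(793432, 5) = 793437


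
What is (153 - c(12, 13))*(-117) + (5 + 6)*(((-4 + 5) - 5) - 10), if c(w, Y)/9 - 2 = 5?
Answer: -10684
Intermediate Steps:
c(w, Y) = 63 (c(w, Y) = 18 + 9*5 = 18 + 45 = 63)
(153 - c(12, 13))*(-117) + (5 + 6)*(((-4 + 5) - 5) - 10) = (153 - 1*63)*(-117) + (5 + 6)*(((-4 + 5) - 5) - 10) = (153 - 63)*(-117) + 11*((1 - 5) - 10) = 90*(-117) + 11*(-4 - 10) = -10530 + 11*(-14) = -10530 - 154 = -10684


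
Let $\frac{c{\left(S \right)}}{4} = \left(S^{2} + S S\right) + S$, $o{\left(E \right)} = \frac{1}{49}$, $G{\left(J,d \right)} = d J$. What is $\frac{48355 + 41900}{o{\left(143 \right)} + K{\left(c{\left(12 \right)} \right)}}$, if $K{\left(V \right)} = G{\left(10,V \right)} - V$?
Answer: $\frac{4422495}{529201} \approx 8.3569$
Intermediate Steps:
$G{\left(J,d \right)} = J d$
$o{\left(E \right)} = \frac{1}{49}$
$c{\left(S \right)} = 4 S + 8 S^{2}$ ($c{\left(S \right)} = 4 \left(\left(S^{2} + S S\right) + S\right) = 4 \left(\left(S^{2} + S^{2}\right) + S\right) = 4 \left(2 S^{2} + S\right) = 4 \left(S + 2 S^{2}\right) = 4 S + 8 S^{2}$)
$K{\left(V \right)} = 9 V$ ($K{\left(V \right)} = 10 V - V = 9 V$)
$\frac{48355 + 41900}{o{\left(143 \right)} + K{\left(c{\left(12 \right)} \right)}} = \frac{48355 + 41900}{\frac{1}{49} + 9 \cdot 4 \cdot 12 \left(1 + 2 \cdot 12\right)} = \frac{90255}{\frac{1}{49} + 9 \cdot 4 \cdot 12 \left(1 + 24\right)} = \frac{90255}{\frac{1}{49} + 9 \cdot 4 \cdot 12 \cdot 25} = \frac{90255}{\frac{1}{49} + 9 \cdot 1200} = \frac{90255}{\frac{1}{49} + 10800} = \frac{90255}{\frac{529201}{49}} = 90255 \cdot \frac{49}{529201} = \frac{4422495}{529201}$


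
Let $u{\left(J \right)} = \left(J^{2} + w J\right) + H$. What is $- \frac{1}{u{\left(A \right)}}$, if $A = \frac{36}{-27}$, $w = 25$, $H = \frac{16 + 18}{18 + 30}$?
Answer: $\frac{72}{2221} \approx 0.032418$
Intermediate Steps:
$H = \frac{17}{24}$ ($H = \frac{34}{48} = 34 \cdot \frac{1}{48} = \frac{17}{24} \approx 0.70833$)
$A = - \frac{4}{3}$ ($A = 36 \left(- \frac{1}{27}\right) = - \frac{4}{3} \approx -1.3333$)
$u{\left(J \right)} = \frac{17}{24} + J^{2} + 25 J$ ($u{\left(J \right)} = \left(J^{2} + 25 J\right) + \frac{17}{24} = \frac{17}{24} + J^{2} + 25 J$)
$- \frac{1}{u{\left(A \right)}} = - \frac{1}{\frac{17}{24} + \left(- \frac{4}{3}\right)^{2} + 25 \left(- \frac{4}{3}\right)} = - \frac{1}{\frac{17}{24} + \frac{16}{9} - \frac{100}{3}} = - \frac{1}{- \frac{2221}{72}} = \left(-1\right) \left(- \frac{72}{2221}\right) = \frac{72}{2221}$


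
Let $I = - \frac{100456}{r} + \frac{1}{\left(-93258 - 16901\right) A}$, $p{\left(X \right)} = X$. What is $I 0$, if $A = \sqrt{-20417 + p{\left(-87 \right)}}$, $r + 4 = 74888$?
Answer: $0$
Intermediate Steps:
$r = 74884$ ($r = -4 + 74888 = 74884$)
$A = 2 i \sqrt{5126}$ ($A = \sqrt{-20417 - 87} = \sqrt{-20504} = 2 i \sqrt{5126} \approx 143.19 i$)
$I = - \frac{25114}{18721} + \frac{i \sqrt{5126}}{1129350068}$ ($I = - \frac{100456}{74884} + \frac{1}{\left(-93258 - 16901\right) 2 i \sqrt{5126}} = \left(-100456\right) \frac{1}{74884} + \frac{\left(- \frac{1}{10252}\right) i \sqrt{5126}}{-110159} = - \frac{25114}{18721} - \frac{\left(- \frac{1}{10252}\right) i \sqrt{5126}}{110159} = - \frac{25114}{18721} + \frac{i \sqrt{5126}}{1129350068} \approx -1.3415 + 6.3396 \cdot 10^{-8} i$)
$I 0 = \left(- \frac{25114}{18721} + \frac{i \sqrt{5126}}{1129350068}\right) 0 = 0$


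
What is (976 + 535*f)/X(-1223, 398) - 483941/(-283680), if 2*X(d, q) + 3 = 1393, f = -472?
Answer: -2840866517/7886304 ≈ -360.23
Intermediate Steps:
X(d, q) = 695 (X(d, q) = -3/2 + (1/2)*1393 = -3/2 + 1393/2 = 695)
(976 + 535*f)/X(-1223, 398) - 483941/(-283680) = (976 + 535*(-472))/695 - 483941/(-283680) = (976 - 252520)*(1/695) - 483941*(-1/283680) = -251544*1/695 + 483941/283680 = -251544/695 + 483941/283680 = -2840866517/7886304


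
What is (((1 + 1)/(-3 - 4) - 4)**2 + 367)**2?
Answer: 356567689/2401 ≈ 1.4851e+5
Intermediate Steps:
(((1 + 1)/(-3 - 4) - 4)**2 + 367)**2 = ((2/(-7) - 4)**2 + 367)**2 = ((2*(-1/7) - 4)**2 + 367)**2 = ((-2/7 - 4)**2 + 367)**2 = ((-30/7)**2 + 367)**2 = (900/49 + 367)**2 = (18883/49)**2 = 356567689/2401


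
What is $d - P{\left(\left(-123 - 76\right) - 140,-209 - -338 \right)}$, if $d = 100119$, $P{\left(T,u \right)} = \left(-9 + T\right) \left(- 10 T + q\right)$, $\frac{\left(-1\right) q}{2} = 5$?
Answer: $1276359$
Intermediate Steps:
$q = -10$ ($q = \left(-2\right) 5 = -10$)
$P{\left(T,u \right)} = \left(-10 - 10 T\right) \left(-9 + T\right)$ ($P{\left(T,u \right)} = \left(-9 + T\right) \left(- 10 T - 10\right) = \left(-9 + T\right) \left(-10 - 10 T\right) = \left(-10 - 10 T\right) \left(-9 + T\right)$)
$d - P{\left(\left(-123 - 76\right) - 140,-209 - -338 \right)} = 100119 - \left(90 - 10 \left(\left(-123 - 76\right) - 140\right)^{2} + 80 \left(\left(-123 - 76\right) - 140\right)\right) = 100119 - \left(90 - 10 \left(-199 - 140\right)^{2} + 80 \left(-199 - 140\right)\right) = 100119 - \left(90 - 10 \left(-339\right)^{2} + 80 \left(-339\right)\right) = 100119 - \left(90 - 1149210 - 27120\right) = 100119 - -1176240 = 100119 + 1176240 = 1276359$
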